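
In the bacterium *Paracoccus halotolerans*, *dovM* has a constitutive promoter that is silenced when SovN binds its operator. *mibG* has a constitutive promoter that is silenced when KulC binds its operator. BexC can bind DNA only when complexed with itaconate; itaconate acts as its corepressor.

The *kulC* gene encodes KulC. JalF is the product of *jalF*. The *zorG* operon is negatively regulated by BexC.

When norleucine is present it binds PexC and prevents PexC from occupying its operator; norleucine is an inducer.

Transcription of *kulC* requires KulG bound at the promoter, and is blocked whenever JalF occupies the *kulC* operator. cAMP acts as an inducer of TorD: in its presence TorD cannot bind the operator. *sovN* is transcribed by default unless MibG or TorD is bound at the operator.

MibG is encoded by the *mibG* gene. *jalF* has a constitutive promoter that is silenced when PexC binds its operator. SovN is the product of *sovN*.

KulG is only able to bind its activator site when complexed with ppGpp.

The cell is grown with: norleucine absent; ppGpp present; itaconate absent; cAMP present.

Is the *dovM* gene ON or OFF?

OFF

Norleucine is absent, so PexC is active.
With repressor PexC bound, *jalF* is not transcribed.
So JalF is not produced.
ppGpp is present, so KulG is active.
No repressor is bound and KulG is active, so *kulC* is transcribed.
So KulC is produced and active.
With repressor KulC bound, *mibG* is not transcribed.
So MibG is not produced.
cAMP is present, so TorD is inactive.
With no repressor bound, *sovN* is transcribed.
So SovN is produced and active.
With repressor SovN bound, *dovM* is not transcribed.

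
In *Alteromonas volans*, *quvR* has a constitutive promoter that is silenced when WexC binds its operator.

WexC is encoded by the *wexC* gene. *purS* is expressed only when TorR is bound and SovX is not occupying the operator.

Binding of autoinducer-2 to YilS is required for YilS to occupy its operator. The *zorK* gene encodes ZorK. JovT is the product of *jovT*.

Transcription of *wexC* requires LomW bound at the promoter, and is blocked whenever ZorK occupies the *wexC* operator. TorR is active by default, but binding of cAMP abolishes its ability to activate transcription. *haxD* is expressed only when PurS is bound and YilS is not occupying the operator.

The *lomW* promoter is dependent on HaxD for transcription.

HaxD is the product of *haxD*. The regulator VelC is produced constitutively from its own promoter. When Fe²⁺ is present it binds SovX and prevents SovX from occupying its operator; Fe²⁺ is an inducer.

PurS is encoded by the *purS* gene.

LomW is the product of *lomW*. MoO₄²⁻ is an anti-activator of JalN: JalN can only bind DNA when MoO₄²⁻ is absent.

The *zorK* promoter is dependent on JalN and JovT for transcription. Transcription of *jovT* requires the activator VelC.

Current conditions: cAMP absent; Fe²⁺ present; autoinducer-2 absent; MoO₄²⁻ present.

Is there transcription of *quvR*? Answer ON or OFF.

Fe²⁺ is present, so SovX is inactive.
cAMP is absent, so TorR is active.
No repressor is bound and TorR is active, so *purS* is transcribed.
So PurS is produced and active.
Autoinducer-2 is absent, so YilS is inactive.
No repressor is bound and PurS is active, so *haxD* is transcribed.
So HaxD is produced and active.
No repressor is bound and HaxD is active, so *lomW* is transcribed.
So LomW is produced and active.
MoO₄²⁻ is present, so JalN is inactive.
VelC is produced constitutively and is active.
No repressor is bound and VelC is active, so *jovT* is transcribed.
So JovT is produced and active.
Required activator JalN is absent, so *zorK* is not transcribed.
So ZorK is not produced.
No repressor is bound and LomW is active, so *wexC* is transcribed.
So WexC is produced and active.
With repressor WexC bound, *quvR* is not transcribed.

OFF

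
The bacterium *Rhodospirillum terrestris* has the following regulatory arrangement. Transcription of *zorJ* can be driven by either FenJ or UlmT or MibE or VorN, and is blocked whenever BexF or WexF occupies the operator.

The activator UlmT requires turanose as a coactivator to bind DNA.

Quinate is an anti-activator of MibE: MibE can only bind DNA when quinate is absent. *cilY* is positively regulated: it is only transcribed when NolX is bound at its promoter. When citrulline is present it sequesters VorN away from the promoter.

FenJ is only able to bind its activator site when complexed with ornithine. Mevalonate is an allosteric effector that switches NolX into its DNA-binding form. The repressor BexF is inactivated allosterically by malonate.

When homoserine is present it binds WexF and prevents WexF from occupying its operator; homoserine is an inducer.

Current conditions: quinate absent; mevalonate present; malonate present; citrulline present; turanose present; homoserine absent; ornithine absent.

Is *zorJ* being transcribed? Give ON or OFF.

Ornithine is absent, so FenJ is inactive.
Turanose is present, so UlmT is active.
Quinate is absent, so MibE is active.
Malonate is present, so BexF is inactive.
Homoserine is absent, so WexF is active.
Citrulline is present, so VorN is inactive.
With repressor WexF bound, *zorJ* is not transcribed.

OFF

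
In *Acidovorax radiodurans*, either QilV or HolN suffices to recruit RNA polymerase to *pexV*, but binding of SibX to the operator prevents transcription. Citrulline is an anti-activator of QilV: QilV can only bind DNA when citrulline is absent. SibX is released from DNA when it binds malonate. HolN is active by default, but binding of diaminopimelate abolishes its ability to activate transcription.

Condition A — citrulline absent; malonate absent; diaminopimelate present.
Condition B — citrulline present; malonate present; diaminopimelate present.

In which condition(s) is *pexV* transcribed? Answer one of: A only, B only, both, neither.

neither

Condition A:
Citrulline is absent, so QilV is active.
Malonate is absent, so SibX is active.
Diaminopimelate is present, so HolN is inactive.
With repressor SibX bound, *pexV* is not transcribed.
→ *pexV* is OFF in A.
Condition B:
Citrulline is present, so QilV is inactive.
Malonate is present, so SibX is inactive.
Diaminopimelate is present, so HolN is inactive.
No activator is available at the *pexV* promoter, so *pexV* is not transcribed.
→ *pexV* is OFF in B.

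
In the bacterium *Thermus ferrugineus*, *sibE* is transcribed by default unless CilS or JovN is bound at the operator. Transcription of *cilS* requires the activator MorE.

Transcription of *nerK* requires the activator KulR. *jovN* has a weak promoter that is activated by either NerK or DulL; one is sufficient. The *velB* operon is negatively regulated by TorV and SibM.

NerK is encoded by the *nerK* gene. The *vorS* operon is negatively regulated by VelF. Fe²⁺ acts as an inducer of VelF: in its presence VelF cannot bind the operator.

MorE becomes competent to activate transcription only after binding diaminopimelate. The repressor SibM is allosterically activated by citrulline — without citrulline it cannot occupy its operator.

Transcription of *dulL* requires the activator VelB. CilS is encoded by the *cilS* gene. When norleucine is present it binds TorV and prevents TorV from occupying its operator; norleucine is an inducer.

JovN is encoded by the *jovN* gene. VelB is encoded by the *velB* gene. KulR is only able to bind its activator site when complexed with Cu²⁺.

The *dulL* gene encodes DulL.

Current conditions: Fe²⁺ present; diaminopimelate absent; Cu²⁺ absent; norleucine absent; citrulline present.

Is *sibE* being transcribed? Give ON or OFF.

ON

Diaminopimelate is absent, so MorE is inactive.
Required activator MorE is absent, so *cilS* is not transcribed.
So CilS is not produced.
Cu²⁺ is absent, so KulR is inactive.
Required activator KulR is absent, so *nerK* is not transcribed.
So NerK is not produced.
Norleucine is absent, so TorV is active.
Citrulline is present, so SibM is active.
With repressor TorV bound, *velB* is not transcribed.
So VelB is not produced.
Required activator VelB is absent, so *dulL* is not transcribed.
So DulL is not produced.
No activator is available at the *jovN* promoter, so *jovN* is not transcribed.
So JovN is not produced.
With no repressor bound, *sibE* is transcribed.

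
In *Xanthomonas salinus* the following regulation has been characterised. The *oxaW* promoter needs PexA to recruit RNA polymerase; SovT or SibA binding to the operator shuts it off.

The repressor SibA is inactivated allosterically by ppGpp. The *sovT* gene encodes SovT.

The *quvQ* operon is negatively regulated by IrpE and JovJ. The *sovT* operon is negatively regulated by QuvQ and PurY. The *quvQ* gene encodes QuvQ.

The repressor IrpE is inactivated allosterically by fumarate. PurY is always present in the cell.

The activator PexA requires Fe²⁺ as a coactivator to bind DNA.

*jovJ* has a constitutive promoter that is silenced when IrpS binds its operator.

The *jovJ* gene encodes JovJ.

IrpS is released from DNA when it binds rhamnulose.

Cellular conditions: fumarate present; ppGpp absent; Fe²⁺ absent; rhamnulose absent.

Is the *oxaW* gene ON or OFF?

Fe²⁺ is absent, so PexA is inactive.
Fumarate is present, so IrpE is inactive.
Rhamnulose is absent, so IrpS is active.
With repressor IrpS bound, *jovJ* is not transcribed.
So JovJ is not produced.
With no repressor bound, *quvQ* is transcribed.
So QuvQ is produced and active.
PurY is produced constitutively and is active.
With repressor QuvQ bound, *sovT* is not transcribed.
So SovT is not produced.
ppGpp is absent, so SibA is active.
With repressor SibA bound, *oxaW* is not transcribed.

OFF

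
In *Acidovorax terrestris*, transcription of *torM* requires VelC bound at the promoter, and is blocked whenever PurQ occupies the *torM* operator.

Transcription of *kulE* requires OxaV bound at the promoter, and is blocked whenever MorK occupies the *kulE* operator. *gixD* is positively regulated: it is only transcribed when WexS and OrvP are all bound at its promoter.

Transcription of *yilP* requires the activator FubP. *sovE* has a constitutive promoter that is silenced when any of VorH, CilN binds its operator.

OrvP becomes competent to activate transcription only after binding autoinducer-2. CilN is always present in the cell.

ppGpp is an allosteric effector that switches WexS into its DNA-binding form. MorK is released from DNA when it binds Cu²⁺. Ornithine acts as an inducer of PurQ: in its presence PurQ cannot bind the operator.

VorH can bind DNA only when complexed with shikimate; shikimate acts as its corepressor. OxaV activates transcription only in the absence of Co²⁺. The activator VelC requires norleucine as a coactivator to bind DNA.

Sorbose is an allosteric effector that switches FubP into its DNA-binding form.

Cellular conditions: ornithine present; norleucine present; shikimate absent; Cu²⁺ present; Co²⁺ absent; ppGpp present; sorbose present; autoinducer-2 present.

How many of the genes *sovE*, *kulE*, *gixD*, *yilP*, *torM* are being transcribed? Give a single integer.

4

Shikimate is absent, so VorH is inactive.
CilN is produced constitutively and is active.
With repressor CilN bound, *sovE* is not transcribed.
→ *sovE* is OFF.
Cu²⁺ is present, so MorK is inactive.
Co²⁺ is absent, so OxaV is active.
No repressor is bound and OxaV is active, so *kulE* is transcribed.
→ *kulE* is ON.
ppGpp is present, so WexS is active.
Autoinducer-2 is present, so OrvP is active.
No repressor is bound and WexS and OrvP are active, so *gixD* is transcribed.
→ *gixD* is ON.
Sorbose is present, so FubP is active.
No repressor is bound and FubP is active, so *yilP* is transcribed.
→ *yilP* is ON.
Ornithine is present, so PurQ is inactive.
Norleucine is present, so VelC is active.
No repressor is bound and VelC is active, so *torM* is transcribed.
→ *torM* is ON.
4 of the 5 genes are transcribed.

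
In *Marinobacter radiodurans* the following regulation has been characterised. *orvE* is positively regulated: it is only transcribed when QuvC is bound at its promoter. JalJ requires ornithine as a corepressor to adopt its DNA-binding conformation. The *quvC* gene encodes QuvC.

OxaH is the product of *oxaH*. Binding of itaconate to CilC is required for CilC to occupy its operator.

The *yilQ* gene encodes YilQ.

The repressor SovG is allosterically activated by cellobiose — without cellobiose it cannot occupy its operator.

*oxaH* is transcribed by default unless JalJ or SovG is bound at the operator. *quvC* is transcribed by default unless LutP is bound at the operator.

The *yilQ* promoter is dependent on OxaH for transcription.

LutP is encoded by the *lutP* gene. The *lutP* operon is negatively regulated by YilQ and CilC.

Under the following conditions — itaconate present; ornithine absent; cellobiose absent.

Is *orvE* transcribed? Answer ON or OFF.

Ornithine is absent, so JalJ is inactive.
Cellobiose is absent, so SovG is inactive.
With no repressor bound, *oxaH* is transcribed.
So OxaH is produced and active.
No repressor is bound and OxaH is active, so *yilQ* is transcribed.
So YilQ is produced and active.
Itaconate is present, so CilC is active.
With repressor YilQ bound, *lutP* is not transcribed.
So LutP is not produced.
With no repressor bound, *quvC* is transcribed.
So QuvC is produced and active.
No repressor is bound and QuvC is active, so *orvE* is transcribed.

ON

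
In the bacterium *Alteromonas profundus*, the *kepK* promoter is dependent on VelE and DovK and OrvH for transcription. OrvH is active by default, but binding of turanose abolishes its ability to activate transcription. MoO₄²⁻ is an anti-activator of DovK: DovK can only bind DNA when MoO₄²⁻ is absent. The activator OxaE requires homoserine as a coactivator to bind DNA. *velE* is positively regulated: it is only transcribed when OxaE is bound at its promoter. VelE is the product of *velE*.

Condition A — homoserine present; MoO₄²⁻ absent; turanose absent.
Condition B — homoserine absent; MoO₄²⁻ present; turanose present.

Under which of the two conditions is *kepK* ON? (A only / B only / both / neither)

A only

Condition A:
Homoserine is present, so OxaE is active.
No repressor is bound and OxaE is active, so *velE* is transcribed.
So VelE is produced and active.
MoO₄²⁻ is absent, so DovK is active.
Turanose is absent, so OrvH is active.
No repressor is bound and VelE and DovK and OrvH are active, so *kepK* is transcribed.
→ *kepK* is ON in A.
Condition B:
Homoserine is absent, so OxaE is inactive.
Required activator OxaE is absent, so *velE* is not transcribed.
So VelE is not produced.
MoO₄²⁻ is present, so DovK is inactive.
Turanose is present, so OrvH is inactive.
Required activator VelE is absent, so *kepK* is not transcribed.
→ *kepK* is OFF in B.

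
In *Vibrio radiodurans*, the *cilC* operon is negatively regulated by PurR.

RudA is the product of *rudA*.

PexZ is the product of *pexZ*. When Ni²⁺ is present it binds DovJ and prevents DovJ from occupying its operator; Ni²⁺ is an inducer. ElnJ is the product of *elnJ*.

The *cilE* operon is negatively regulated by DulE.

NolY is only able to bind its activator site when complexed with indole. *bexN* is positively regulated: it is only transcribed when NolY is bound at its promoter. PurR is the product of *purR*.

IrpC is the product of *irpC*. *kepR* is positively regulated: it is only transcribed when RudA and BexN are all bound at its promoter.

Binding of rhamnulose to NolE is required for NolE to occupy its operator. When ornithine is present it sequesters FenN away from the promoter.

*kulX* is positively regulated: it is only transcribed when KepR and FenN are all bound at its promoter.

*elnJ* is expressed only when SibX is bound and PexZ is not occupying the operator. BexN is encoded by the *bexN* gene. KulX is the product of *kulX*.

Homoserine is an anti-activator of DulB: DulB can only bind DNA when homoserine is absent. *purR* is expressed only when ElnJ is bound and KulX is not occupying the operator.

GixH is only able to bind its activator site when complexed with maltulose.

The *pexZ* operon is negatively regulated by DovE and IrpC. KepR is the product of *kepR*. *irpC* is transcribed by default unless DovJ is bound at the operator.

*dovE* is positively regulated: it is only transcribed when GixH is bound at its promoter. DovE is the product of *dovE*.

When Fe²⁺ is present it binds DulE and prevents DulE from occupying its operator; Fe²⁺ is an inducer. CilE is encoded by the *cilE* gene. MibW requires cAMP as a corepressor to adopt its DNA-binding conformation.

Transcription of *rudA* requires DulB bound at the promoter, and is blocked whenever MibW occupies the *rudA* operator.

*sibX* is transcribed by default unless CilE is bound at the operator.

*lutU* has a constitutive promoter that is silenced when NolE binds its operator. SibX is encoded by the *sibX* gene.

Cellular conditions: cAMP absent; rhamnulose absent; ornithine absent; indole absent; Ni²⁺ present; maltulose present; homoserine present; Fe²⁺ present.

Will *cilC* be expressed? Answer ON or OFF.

cAMP is absent, so MibW is inactive.
Homoserine is present, so DulB is inactive.
Required activator DulB is absent, so *rudA* is not transcribed.
So RudA is not produced.
Indole is absent, so NolY is inactive.
Required activator NolY is absent, so *bexN* is not transcribed.
So BexN is not produced.
Required activator RudA is absent, so *kepR* is not transcribed.
So KepR is not produced.
Ornithine is absent, so FenN is active.
Required activator KepR is absent, so *kulX* is not transcribed.
So KulX is not produced.
Fe²⁺ is present, so DulE is inactive.
With no repressor bound, *cilE* is transcribed.
So CilE is produced and active.
With repressor CilE bound, *sibX* is not transcribed.
So SibX is not produced.
Maltulose is present, so GixH is active.
No repressor is bound and GixH is active, so *dovE* is transcribed.
So DovE is produced and active.
Ni²⁺ is present, so DovJ is inactive.
With no repressor bound, *irpC* is transcribed.
So IrpC is produced and active.
With repressor DovE bound, *pexZ* is not transcribed.
So PexZ is not produced.
Required activator SibX is absent, so *elnJ* is not transcribed.
So ElnJ is not produced.
Required activator ElnJ is absent, so *purR* is not transcribed.
So PurR is not produced.
With no repressor bound, *cilC* is transcribed.

ON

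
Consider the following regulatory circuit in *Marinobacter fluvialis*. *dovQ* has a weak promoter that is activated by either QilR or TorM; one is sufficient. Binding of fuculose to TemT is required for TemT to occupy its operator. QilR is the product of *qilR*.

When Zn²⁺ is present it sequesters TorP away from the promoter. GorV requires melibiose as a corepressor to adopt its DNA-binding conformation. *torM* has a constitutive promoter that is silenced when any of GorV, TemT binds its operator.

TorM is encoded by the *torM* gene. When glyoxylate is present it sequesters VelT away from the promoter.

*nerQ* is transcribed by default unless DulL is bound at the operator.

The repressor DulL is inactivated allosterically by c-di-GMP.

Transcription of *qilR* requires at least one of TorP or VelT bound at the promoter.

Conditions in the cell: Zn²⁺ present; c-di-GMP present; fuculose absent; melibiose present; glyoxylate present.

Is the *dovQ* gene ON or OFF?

Zn²⁺ is present, so TorP is inactive.
Glyoxylate is present, so VelT is inactive.
No activator is available at the *qilR* promoter, so *qilR* is not transcribed.
So QilR is not produced.
Melibiose is present, so GorV is active.
Fuculose is absent, so TemT is inactive.
With repressor GorV bound, *torM* is not transcribed.
So TorM is not produced.
No activator is available at the *dovQ* promoter, so *dovQ* is not transcribed.

OFF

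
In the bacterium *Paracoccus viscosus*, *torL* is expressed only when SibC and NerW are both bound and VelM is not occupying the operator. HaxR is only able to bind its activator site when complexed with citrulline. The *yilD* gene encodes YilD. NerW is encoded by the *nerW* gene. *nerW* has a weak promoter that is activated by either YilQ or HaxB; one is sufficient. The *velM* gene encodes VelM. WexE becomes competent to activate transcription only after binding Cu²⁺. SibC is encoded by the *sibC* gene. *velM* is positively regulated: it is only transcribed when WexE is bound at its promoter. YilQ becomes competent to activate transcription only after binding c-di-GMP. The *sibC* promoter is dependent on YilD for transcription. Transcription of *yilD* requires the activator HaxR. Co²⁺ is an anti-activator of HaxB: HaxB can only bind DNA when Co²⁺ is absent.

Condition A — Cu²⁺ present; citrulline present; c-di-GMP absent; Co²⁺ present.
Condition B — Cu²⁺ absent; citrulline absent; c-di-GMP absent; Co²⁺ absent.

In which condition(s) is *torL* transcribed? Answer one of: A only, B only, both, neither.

neither

Condition A:
Cu²⁺ is present, so WexE is active.
No repressor is bound and WexE is active, so *velM* is transcribed.
So VelM is produced and active.
Citrulline is present, so HaxR is active.
No repressor is bound and HaxR is active, so *yilD* is transcribed.
So YilD is produced and active.
No repressor is bound and YilD is active, so *sibC* is transcribed.
So SibC is produced and active.
c-di-GMP is absent, so YilQ is inactive.
Co²⁺ is present, so HaxB is inactive.
No activator is available at the *nerW* promoter, so *nerW* is not transcribed.
So NerW is not produced.
With repressor VelM bound, *torL* is not transcribed.
→ *torL* is OFF in A.
Condition B:
Cu²⁺ is absent, so WexE is inactive.
Required activator WexE is absent, so *velM* is not transcribed.
So VelM is not produced.
Citrulline is absent, so HaxR is inactive.
Required activator HaxR is absent, so *yilD* is not transcribed.
So YilD is not produced.
Required activator YilD is absent, so *sibC* is not transcribed.
So SibC is not produced.
c-di-GMP is absent, so YilQ is inactive.
Co²⁺ is absent, so HaxB is active.
Activator HaxB is present, so *nerW* is transcribed.
So NerW is produced and active.
Required activator SibC is absent, so *torL* is not transcribed.
→ *torL* is OFF in B.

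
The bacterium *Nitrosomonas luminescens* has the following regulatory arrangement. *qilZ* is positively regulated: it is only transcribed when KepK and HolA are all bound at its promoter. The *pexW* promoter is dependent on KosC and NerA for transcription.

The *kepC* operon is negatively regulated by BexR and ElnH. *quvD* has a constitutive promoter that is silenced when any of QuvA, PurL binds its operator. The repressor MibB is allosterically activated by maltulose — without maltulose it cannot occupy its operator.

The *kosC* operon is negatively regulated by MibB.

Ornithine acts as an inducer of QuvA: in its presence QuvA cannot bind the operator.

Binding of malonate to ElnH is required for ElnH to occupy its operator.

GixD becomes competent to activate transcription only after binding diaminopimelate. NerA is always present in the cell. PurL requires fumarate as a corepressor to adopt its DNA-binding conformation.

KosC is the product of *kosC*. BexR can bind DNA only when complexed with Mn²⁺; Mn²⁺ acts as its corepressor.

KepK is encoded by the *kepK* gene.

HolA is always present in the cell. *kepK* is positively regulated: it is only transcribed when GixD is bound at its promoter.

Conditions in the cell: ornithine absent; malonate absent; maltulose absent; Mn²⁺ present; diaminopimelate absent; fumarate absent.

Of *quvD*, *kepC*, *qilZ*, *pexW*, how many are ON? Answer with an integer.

1

Ornithine is absent, so QuvA is active.
Fumarate is absent, so PurL is inactive.
With repressor QuvA bound, *quvD* is not transcribed.
→ *quvD* is OFF.
Mn²⁺ is present, so BexR is active.
Malonate is absent, so ElnH is inactive.
With repressor BexR bound, *kepC* is not transcribed.
→ *kepC* is OFF.
Diaminopimelate is absent, so GixD is inactive.
Required activator GixD is absent, so *kepK* is not transcribed.
So KepK is not produced.
HolA is produced constitutively and is active.
Required activator KepK is absent, so *qilZ* is not transcribed.
→ *qilZ* is OFF.
Maltulose is absent, so MibB is inactive.
With no repressor bound, *kosC* is transcribed.
So KosC is produced and active.
NerA is produced constitutively and is active.
No repressor is bound and KosC and NerA are active, so *pexW* is transcribed.
→ *pexW* is ON.
1 of the 4 genes is transcribed.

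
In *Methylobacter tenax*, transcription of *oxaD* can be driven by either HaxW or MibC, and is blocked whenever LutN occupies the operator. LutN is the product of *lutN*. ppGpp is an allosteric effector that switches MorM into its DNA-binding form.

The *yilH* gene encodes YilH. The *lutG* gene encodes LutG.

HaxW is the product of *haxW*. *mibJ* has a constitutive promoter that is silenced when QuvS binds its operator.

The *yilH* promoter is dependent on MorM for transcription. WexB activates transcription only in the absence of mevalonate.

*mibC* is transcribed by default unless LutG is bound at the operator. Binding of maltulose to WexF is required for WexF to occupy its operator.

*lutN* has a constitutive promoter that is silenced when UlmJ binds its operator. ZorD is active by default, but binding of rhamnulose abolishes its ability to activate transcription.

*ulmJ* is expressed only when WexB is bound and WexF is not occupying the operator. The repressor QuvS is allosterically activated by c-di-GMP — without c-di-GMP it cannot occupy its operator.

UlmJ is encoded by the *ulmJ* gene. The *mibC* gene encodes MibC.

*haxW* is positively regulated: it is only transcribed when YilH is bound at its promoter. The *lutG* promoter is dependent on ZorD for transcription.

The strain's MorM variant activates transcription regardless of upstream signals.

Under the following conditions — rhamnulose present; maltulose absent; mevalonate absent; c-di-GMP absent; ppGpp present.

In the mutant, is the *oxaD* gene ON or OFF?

Mevalonate is absent, so WexB is active.
Maltulose is absent, so WexF is inactive.
No repressor is bound and WexB is active, so *ulmJ* is transcribed.
So UlmJ is produced and active.
With repressor UlmJ bound, *lutN* is not transcribed.
So LutN is not produced.
MorM is constitutively active in this strain.
No repressor is bound and MorM is active, so *yilH* is transcribed.
So YilH is produced and active.
No repressor is bound and YilH is active, so *haxW* is transcribed.
So HaxW is produced and active.
Rhamnulose is present, so ZorD is inactive.
Required activator ZorD is absent, so *lutG* is not transcribed.
So LutG is not produced.
With no repressor bound, *mibC* is transcribed.
So MibC is produced and active.
Activator HaxW is present, so *oxaD* is transcribed.

ON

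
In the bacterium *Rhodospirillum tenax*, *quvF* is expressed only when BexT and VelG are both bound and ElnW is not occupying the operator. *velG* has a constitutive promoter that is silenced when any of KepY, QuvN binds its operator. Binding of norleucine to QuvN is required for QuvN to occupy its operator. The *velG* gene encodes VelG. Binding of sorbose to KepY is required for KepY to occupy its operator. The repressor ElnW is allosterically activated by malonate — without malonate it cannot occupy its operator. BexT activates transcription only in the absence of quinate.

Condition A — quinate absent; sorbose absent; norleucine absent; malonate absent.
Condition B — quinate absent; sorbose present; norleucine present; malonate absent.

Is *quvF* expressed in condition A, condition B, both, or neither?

Condition A:
Quinate is absent, so BexT is active.
Sorbose is absent, so KepY is inactive.
Norleucine is absent, so QuvN is inactive.
With no repressor bound, *velG* is transcribed.
So VelG is produced and active.
Malonate is absent, so ElnW is inactive.
No repressor is bound and BexT and VelG are active, so *quvF* is transcribed.
→ *quvF* is ON in A.
Condition B:
Quinate is absent, so BexT is active.
Sorbose is present, so KepY is active.
Norleucine is present, so QuvN is active.
With repressor KepY bound, *velG* is not transcribed.
So VelG is not produced.
Malonate is absent, so ElnW is inactive.
Required activator VelG is absent, so *quvF* is not transcribed.
→ *quvF* is OFF in B.

A only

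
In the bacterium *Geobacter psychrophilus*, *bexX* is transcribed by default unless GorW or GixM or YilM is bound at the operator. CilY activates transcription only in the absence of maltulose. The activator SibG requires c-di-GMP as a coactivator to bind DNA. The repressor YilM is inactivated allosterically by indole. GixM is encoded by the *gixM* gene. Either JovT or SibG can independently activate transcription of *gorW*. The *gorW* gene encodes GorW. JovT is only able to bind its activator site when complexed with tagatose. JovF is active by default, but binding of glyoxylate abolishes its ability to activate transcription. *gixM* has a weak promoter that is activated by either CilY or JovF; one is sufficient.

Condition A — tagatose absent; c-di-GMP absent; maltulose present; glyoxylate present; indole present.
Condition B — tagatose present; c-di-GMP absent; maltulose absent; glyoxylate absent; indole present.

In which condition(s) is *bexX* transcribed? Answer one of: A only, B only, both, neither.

Condition A:
Tagatose is absent, so JovT is inactive.
c-di-GMP is absent, so SibG is inactive.
No activator is available at the *gorW* promoter, so *gorW* is not transcribed.
So GorW is not produced.
Maltulose is present, so CilY is inactive.
Glyoxylate is present, so JovF is inactive.
No activator is available at the *gixM* promoter, so *gixM* is not transcribed.
So GixM is not produced.
Indole is present, so YilM is inactive.
With no repressor bound, *bexX* is transcribed.
→ *bexX* is ON in A.
Condition B:
Tagatose is present, so JovT is active.
c-di-GMP is absent, so SibG is inactive.
Activator JovT is present, so *gorW* is transcribed.
So GorW is produced and active.
Maltulose is absent, so CilY is active.
Glyoxylate is absent, so JovF is active.
Activator CilY is present, so *gixM* is transcribed.
So GixM is produced and active.
Indole is present, so YilM is inactive.
With repressor GorW bound, *bexX* is not transcribed.
→ *bexX* is OFF in B.

A only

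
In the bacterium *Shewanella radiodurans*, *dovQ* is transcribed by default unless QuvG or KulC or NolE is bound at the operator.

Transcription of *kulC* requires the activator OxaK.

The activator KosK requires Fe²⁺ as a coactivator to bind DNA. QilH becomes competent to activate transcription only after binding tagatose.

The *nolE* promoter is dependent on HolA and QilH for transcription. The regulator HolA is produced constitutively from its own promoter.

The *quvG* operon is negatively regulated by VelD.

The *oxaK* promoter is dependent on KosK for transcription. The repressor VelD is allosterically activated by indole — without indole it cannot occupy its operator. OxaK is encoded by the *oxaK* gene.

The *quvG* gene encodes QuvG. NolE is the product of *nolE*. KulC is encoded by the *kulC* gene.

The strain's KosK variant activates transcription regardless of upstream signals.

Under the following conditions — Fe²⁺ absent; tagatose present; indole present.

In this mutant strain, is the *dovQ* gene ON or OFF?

OFF

Indole is present, so VelD is active.
With repressor VelD bound, *quvG* is not transcribed.
So QuvG is not produced.
KosK is constitutively active in this strain.
No repressor is bound and KosK is active, so *oxaK* is transcribed.
So OxaK is produced and active.
No repressor is bound and OxaK is active, so *kulC* is transcribed.
So KulC is produced and active.
HolA is produced constitutively and is active.
Tagatose is present, so QilH is active.
No repressor is bound and HolA and QilH are active, so *nolE* is transcribed.
So NolE is produced and active.
With repressor KulC bound, *dovQ* is not transcribed.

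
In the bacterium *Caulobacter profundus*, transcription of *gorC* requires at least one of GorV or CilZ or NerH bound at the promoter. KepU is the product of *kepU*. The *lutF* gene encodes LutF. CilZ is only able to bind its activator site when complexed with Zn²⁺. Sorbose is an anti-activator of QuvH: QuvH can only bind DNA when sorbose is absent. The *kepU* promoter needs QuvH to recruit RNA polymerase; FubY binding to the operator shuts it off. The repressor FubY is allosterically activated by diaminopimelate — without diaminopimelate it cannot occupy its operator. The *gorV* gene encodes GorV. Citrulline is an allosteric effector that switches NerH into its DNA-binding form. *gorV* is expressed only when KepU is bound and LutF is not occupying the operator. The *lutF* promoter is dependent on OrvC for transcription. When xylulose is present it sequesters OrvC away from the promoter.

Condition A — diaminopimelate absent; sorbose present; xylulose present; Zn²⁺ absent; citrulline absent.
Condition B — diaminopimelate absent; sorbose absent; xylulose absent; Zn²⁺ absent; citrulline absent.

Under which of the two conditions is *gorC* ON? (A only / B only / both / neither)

Condition A:
Diaminopimelate is absent, so FubY is inactive.
Sorbose is present, so QuvH is inactive.
Required activator QuvH is absent, so *kepU* is not transcribed.
So KepU is not produced.
Xylulose is present, so OrvC is inactive.
Required activator OrvC is absent, so *lutF* is not transcribed.
So LutF is not produced.
Required activator KepU is absent, so *gorV* is not transcribed.
So GorV is not produced.
Zn²⁺ is absent, so CilZ is inactive.
Citrulline is absent, so NerH is inactive.
No activator is available at the *gorC* promoter, so *gorC* is not transcribed.
→ *gorC* is OFF in A.
Condition B:
Diaminopimelate is absent, so FubY is inactive.
Sorbose is absent, so QuvH is active.
No repressor is bound and QuvH is active, so *kepU* is transcribed.
So KepU is produced and active.
Xylulose is absent, so OrvC is active.
No repressor is bound and OrvC is active, so *lutF* is transcribed.
So LutF is produced and active.
With repressor LutF bound, *gorV* is not transcribed.
So GorV is not produced.
Zn²⁺ is absent, so CilZ is inactive.
Citrulline is absent, so NerH is inactive.
No activator is available at the *gorC* promoter, so *gorC* is not transcribed.
→ *gorC* is OFF in B.

neither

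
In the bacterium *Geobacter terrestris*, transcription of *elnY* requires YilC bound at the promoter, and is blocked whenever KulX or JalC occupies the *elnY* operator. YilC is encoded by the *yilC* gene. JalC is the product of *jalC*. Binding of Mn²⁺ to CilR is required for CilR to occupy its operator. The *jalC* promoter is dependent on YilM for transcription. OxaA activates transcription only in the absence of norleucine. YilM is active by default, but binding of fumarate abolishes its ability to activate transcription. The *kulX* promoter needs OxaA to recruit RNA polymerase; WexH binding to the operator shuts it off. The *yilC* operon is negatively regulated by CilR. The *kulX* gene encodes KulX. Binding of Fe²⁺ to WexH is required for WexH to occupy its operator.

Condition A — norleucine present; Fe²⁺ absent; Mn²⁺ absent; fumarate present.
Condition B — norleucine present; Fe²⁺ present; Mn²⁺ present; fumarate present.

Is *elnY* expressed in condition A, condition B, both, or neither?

A only

Condition A:
Norleucine is present, so OxaA is inactive.
Fe²⁺ is absent, so WexH is inactive.
Required activator OxaA is absent, so *kulX* is not transcribed.
So KulX is not produced.
Mn²⁺ is absent, so CilR is inactive.
With no repressor bound, *yilC* is transcribed.
So YilC is produced and active.
Fumarate is present, so YilM is inactive.
Required activator YilM is absent, so *jalC* is not transcribed.
So JalC is not produced.
No repressor is bound and YilC is active, so *elnY* is transcribed.
→ *elnY* is ON in A.
Condition B:
Norleucine is present, so OxaA is inactive.
Fe²⁺ is present, so WexH is active.
With repressor WexH bound, *kulX* is not transcribed.
So KulX is not produced.
Mn²⁺ is present, so CilR is active.
With repressor CilR bound, *yilC* is not transcribed.
So YilC is not produced.
Fumarate is present, so YilM is inactive.
Required activator YilM is absent, so *jalC* is not transcribed.
So JalC is not produced.
Required activator YilC is absent, so *elnY* is not transcribed.
→ *elnY* is OFF in B.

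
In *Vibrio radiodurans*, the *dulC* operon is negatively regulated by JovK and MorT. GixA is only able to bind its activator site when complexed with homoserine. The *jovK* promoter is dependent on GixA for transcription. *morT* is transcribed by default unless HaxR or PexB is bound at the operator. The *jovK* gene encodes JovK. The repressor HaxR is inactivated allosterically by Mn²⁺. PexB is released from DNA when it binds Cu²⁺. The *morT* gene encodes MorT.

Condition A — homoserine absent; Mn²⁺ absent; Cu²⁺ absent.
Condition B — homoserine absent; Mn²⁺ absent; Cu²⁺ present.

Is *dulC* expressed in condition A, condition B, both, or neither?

Condition A:
Homoserine is absent, so GixA is inactive.
Required activator GixA is absent, so *jovK* is not transcribed.
So JovK is not produced.
Mn²⁺ is absent, so HaxR is active.
Cu²⁺ is absent, so PexB is active.
With repressor HaxR bound, *morT* is not transcribed.
So MorT is not produced.
With no repressor bound, *dulC* is transcribed.
→ *dulC* is ON in A.
Condition B:
Homoserine is absent, so GixA is inactive.
Required activator GixA is absent, so *jovK* is not transcribed.
So JovK is not produced.
Mn²⁺ is absent, so HaxR is active.
Cu²⁺ is present, so PexB is inactive.
With repressor HaxR bound, *morT* is not transcribed.
So MorT is not produced.
With no repressor bound, *dulC* is transcribed.
→ *dulC* is ON in B.

both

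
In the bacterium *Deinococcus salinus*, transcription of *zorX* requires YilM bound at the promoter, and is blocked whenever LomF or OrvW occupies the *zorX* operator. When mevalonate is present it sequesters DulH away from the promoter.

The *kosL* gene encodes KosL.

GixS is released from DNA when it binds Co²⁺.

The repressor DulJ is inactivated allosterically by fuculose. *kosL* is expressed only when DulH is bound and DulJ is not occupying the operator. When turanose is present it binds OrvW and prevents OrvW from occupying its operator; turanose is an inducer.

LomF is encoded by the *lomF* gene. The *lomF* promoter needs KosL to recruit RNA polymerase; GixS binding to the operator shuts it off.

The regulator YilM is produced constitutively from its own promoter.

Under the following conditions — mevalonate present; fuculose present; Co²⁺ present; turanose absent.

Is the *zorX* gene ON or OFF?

Co²⁺ is present, so GixS is inactive.
Mevalonate is present, so DulH is inactive.
Fuculose is present, so DulJ is inactive.
Required activator DulH is absent, so *kosL* is not transcribed.
So KosL is not produced.
Required activator KosL is absent, so *lomF* is not transcribed.
So LomF is not produced.
Turanose is absent, so OrvW is active.
YilM is produced constitutively and is active.
With repressor OrvW bound, *zorX* is not transcribed.

OFF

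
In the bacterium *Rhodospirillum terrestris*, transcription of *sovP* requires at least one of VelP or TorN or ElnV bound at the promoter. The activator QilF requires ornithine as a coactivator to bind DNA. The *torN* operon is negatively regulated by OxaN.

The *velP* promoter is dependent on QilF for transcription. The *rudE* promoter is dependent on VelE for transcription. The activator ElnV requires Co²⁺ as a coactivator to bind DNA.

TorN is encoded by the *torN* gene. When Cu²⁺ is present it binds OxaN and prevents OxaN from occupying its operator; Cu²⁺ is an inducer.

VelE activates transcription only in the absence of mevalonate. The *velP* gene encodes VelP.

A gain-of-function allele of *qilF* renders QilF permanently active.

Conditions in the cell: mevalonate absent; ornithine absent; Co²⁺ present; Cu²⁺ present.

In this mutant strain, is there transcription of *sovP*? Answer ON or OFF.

ON

QilF is constitutively active in this strain.
No repressor is bound and QilF is active, so *velP* is transcribed.
So VelP is produced and active.
Cu²⁺ is present, so OxaN is inactive.
With no repressor bound, *torN* is transcribed.
So TorN is produced and active.
Co²⁺ is present, so ElnV is active.
Activator VelP is present, so *sovP* is transcribed.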